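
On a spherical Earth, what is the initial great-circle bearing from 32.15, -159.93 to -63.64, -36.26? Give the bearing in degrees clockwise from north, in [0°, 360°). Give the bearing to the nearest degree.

150°

Δλ = -36.26 − -159.93 = 123.67°.
θ = atan2( sin Δλ · cos φ₂ , cos φ₁ · sin φ₂ − sin φ₁ · cos φ₂ · cos Δλ )
  = atan2(0.36952, -0.62763) = 149.512° → normalised to [0°, 360°): 149.512°.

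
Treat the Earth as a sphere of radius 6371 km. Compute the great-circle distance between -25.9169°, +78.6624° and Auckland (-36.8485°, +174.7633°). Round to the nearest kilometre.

Δλ = 174.7633 − 78.6624 = 96.1009°.
Δφ = -36.8485 − -25.9169 = -10.9316°.
a = sin²(Δφ/2) + cos φ₁ · cos φ₂ · sin²(Δλ/2) = 0.407192.
c = 2·atan2(√a, √(1−a)) = 1.38410 rad → d = 6371·c ≈ 8818.09 km.

8818 km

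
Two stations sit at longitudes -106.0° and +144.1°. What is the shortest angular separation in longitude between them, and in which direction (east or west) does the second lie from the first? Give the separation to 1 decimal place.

109.9° west

Raw difference: 144.1 − -106.0 = 250.1°.
Normalise into (−180°, 180°]: 250.1° − 360° = -109.9°.
Negative ⇒ the second point lies to the west; separation 109.9°.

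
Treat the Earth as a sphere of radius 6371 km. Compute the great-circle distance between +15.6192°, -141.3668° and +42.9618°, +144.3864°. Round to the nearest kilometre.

Δλ = 144.3864 − -141.3668 = 285.7532°; wrapped into (−180°, 180°]: -74.2468°.
Δφ = 42.9618 − 15.6192 = 27.3426°.
a = sin²(Δφ/2) + cos φ₁ · cos φ₂ · sin²(Δλ/2) = 0.312582.
c = 2·atan2(√a, √(1−a)) = 1.18658 rad → d = 6371·c ≈ 7559.68 km.

7560 km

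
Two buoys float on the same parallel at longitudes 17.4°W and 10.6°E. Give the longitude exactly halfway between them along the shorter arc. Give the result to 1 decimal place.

3.4°W

Signed shortest Δλ from -17.4° to +10.6° is +28.0°.
Midpoint longitude = -17.4° + (+28.0°)/2 = -17.4° + 14.0° = -3.4°.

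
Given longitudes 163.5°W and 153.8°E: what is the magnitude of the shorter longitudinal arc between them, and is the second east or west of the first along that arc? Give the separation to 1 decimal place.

42.7° west

Raw difference: 153.8 − -163.5 = 317.3°.
Normalise into (−180°, 180°]: 317.3° − 360° = -42.7°.
Negative ⇒ the second point lies to the west; separation 42.7°.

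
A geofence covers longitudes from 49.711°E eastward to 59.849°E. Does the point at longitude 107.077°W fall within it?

Band width going east from +49.711° to +59.849°: ((59.849 − 49.711) mod 360) = 10.138°.
Offset of -107.077° east of the west edge: ((-107.077 − 49.711) mod 360) = 203.212°.
203.212° > 10.138° ⇒ outside.

No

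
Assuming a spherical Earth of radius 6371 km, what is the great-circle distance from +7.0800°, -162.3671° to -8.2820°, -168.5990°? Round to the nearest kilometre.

1843 km

Δλ = -168.5990 − -162.3671 = -6.2319°.
Δφ = -8.2820 − 7.0800 = -15.3620°.
a = sin²(Δφ/2) + cos φ₁ · cos φ₂ · sin²(Δλ/2) = 0.020766.
c = 2·atan2(√a, √(1−a)) = 0.28921 rad → d = 6371·c ≈ 1842.59 km.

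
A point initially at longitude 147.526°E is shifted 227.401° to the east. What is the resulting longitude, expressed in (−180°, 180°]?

Start at +147.526°; shift +227.401° → +374.927°.
+374.927° lies outside (−180°, 180°]; subtract 360° → +14.927°.

14.927°E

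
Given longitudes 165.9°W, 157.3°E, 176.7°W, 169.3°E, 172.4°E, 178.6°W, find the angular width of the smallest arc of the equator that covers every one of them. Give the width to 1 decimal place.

Sort the longitudes: -178.6°, -176.7°, -165.9°, +157.3°, +169.3°, +172.4°.
Eastward gaps between consecutive values (wrapping around): 1.9°, 10.8°, 323.2°, 12.0°, 3.1°, 9.0°.
Largest gap = 323.2° ⇒ minimal covering band is its complement: 360° − 323.2° = 36.8°.
Band runs from +157.3° eastward to -165.9°, crossing the antimeridian.

36.8°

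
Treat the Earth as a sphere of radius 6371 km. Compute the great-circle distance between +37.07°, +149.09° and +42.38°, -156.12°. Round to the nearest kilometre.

4642 km

Δλ = -156.12 − 149.09 = -305.21°; wrapped into (−180°, 180°]: 54.79°.
Δφ = 42.38 − 37.07 = 5.31°.
a = sin²(Δφ/2) + cos φ₁ · cos φ₂ · sin²(Δλ/2) = 0.126929.
c = 2·atan2(√a, √(1−a)) = 0.72855 rad → d = 6371·c ≈ 4641.58 km.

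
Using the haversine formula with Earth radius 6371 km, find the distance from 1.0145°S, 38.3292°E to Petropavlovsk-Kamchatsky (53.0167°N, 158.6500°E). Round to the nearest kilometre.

Δλ = 158.6500 − 38.3292 = 120.3208°.
Δφ = 53.0167 − -1.0145 = 54.0312°.
a = sin²(Δφ/2) + cos φ₁ · cos φ₂ · sin²(Δλ/2) = 0.658900.
c = 2·atan2(√a, √(1−a)) = 1.89420 rad → d = 6371·c ≈ 12067.97 km.

12068 km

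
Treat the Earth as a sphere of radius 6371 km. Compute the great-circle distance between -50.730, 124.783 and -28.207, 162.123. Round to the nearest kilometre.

3999 km

Δλ = 162.123 − 124.783 = 37.340°.
Δφ = -28.207 − -50.730 = 22.523°.
a = sin²(Δφ/2) + cos φ₁ · cos φ₂ · sin²(Δλ/2) = 0.095298.
c = 2·atan2(√a, √(1−a)) = 0.62766 rad → d = 6371·c ≈ 3998.83 km.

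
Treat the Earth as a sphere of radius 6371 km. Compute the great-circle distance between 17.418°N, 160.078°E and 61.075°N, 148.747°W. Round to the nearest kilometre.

6287 km

Δλ = -148.747 − 160.078 = -308.825°; wrapped into (−180°, 180°]: 51.175°.
Δφ = 61.075 − 17.418 = 43.657°.
a = sin²(Δφ/2) + cos φ₁ · cos φ₂ · sin²(Δλ/2) = 0.224337.
c = 2·atan2(√a, √(1−a)) = 0.98684 rad → d = 6371·c ≈ 6287.19 km.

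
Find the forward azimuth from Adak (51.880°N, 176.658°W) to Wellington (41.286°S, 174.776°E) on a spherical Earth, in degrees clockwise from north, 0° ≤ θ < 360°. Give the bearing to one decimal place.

186.4°

Δλ = 174.776 − -176.658 = 351.434°; wrapped into (−180°, 180°]: -8.566°.
θ = atan2( sin Δλ · cos φ₂ , cos φ₁ · sin φ₂ − sin φ₁ · cos φ₂ · cos Δλ )
  = atan2(-0.11192, -0.99188) = -173.562° → normalised to [0°, 360°): 186.438°.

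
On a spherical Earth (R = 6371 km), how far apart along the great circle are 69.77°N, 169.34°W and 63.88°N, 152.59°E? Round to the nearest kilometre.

Δλ = 152.59 − -169.34 = 321.93°; wrapped into (−180°, 180°]: -38.07°.
Δφ = 63.88 − 69.77 = -5.89°.
a = sin²(Δφ/2) + cos φ₁ · cos φ₂ · sin²(Δλ/2) = 0.018833.
c = 2·atan2(√a, √(1−a)) = 0.27534 rad → d = 6371·c ≈ 1754.16 km.

1754 km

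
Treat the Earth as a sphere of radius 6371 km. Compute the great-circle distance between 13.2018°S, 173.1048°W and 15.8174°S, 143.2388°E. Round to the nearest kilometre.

Δλ = 143.2388 − -173.1048 = 316.3436°; wrapped into (−180°, 180°]: -43.6564°.
Δφ = -15.8174 − -13.2018 = -2.6156°.
a = sin²(Δφ/2) + cos φ₁ · cos φ₂ · sin²(Δλ/2) = 0.130024.
c = 2·atan2(√a, √(1−a)) = 0.73780 rad → d = 6371·c ≈ 4700.51 km.

4701 km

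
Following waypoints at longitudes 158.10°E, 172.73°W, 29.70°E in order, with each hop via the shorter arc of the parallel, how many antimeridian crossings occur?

2

Leg 1: +158.10° → -172.73°, shortest Δλ = 29.17° (east) — crosses 180°.
Leg 2: -172.73° → +29.70°, shortest Δλ = -157.57° (west) — crosses 180°.
Total crossings: 2.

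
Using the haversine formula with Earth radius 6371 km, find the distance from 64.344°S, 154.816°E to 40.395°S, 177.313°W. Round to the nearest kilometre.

Δλ = -177.313 − 154.816 = -332.129°; wrapped into (−180°, 180°]: 27.871°.
Δφ = -40.395 − -64.344 = 23.949°.
a = sin²(Δφ/2) + cos φ₁ · cos φ₂ · sin²(Δλ/2) = 0.062171.
c = 2·atan2(√a, √(1−a)) = 0.50400 rad → d = 6371·c ≈ 3210.99 km.

3211 km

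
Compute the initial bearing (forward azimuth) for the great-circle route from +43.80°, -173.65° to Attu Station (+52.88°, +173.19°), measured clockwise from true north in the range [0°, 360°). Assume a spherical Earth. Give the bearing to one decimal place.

320.9°

Δλ = 173.19 − -173.65 = 346.84°; wrapped into (−180°, 180°]: -13.16°.
θ = atan2( sin Δλ · cos φ₂ , cos φ₁ · sin φ₂ − sin φ₁ · cos φ₂ · cos Δλ )
  = atan2(-0.13740, 0.16878) = -39.147° → normalised to [0°, 360°): 320.853°.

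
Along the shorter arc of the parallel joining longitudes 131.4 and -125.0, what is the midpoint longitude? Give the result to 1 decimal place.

-176.8°

Signed shortest Δλ from +131.4° to -125.0° is +103.6°.
Midpoint longitude = +131.4° + (+103.6°)/2 = +131.4° + 51.8° = +183.2°.
Normalise into (−180°, 180°]: -176.8°.
(The naïve average (+131.4 + -125.0)/2 = 3.2° is on the wrong side of the globe.)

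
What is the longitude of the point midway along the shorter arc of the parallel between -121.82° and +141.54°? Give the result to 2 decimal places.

Signed shortest Δλ from -121.82° to +141.54° is -96.64°.
Midpoint longitude = -121.82° + (-96.64°)/2 = -121.82° − 48.32° = -170.14°.
(The naïve average (-121.82 + +141.54)/2 = 9.86° is on the wrong side of the globe.)

-170.14°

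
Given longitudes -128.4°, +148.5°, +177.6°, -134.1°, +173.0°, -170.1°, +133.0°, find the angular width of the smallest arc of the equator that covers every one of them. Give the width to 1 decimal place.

98.6°

Sort the longitudes: -170.1°, -134.1°, -128.4°, +133.0°, +148.5°, +173.0°, +177.6°.
Eastward gaps between consecutive values (wrapping around): 36.0°, 5.7°, 261.4°, 15.5°, 24.5°, 4.6°, 12.3°.
Largest gap = 261.4° ⇒ minimal covering band is its complement: 360° − 261.4° = 98.6°.
Band runs from +133.0° eastward to -128.4°, crossing the antimeridian.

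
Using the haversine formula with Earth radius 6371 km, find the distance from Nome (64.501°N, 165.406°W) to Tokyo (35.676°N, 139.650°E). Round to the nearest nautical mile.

2602 nmi

Δλ = 139.650 − -165.406 = 305.056°; wrapped into (−180°, 180°]: -54.944°.
Δφ = 35.676 − 64.501 = -28.825°.
a = sin²(Δφ/2) + cos φ₁ · cos φ₂ · sin²(Δλ/2) = 0.136373.
c = 2·atan2(√a, √(1−a)) = 0.75648 rad → d = 6371·c ≈ 4819.55 km ≈ 2602.35 nmi.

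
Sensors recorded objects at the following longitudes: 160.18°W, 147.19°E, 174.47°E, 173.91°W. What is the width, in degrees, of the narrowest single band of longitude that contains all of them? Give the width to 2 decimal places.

Sort the longitudes: -173.91°, -160.18°, +147.19°, +174.47°.
Eastward gaps between consecutive values (wrapping around): 13.73°, 307.37°, 27.28°, 11.62°.
Largest gap = 307.37° ⇒ minimal covering band is its complement: 360° − 307.37° = 52.63°.
Band runs from +147.19° eastward to -160.18°, crossing the antimeridian.

52.63°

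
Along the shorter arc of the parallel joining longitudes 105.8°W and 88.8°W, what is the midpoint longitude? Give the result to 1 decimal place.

97.3°W

Signed shortest Δλ from -105.8° to -88.8° is +17.0°.
Midpoint longitude = -105.8° + (+17.0°)/2 = -105.8° + 8.5° = -97.3°.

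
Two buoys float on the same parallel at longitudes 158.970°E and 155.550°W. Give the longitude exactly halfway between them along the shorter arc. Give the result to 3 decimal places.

Signed shortest Δλ from +158.970° to -155.550° is +45.480°.
Midpoint longitude = +158.970° + (+45.480°)/2 = +158.970° + 22.740° = +181.710°.
Normalise into (−180°, 180°]: -178.290°.
(The naïve average (+158.970 + -155.550)/2 = 1.71° is on the wrong side of the globe.)

178.290°W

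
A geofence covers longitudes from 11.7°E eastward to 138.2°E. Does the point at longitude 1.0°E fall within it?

Band width going east from +11.7° to +138.2°: ((138.2 − 11.7) mod 360) = 126.5°.
Offset of +1.0° east of the west edge: ((1.0 − 11.7) mod 360) = 349.3°.
349.3° > 126.5° ⇒ outside.

No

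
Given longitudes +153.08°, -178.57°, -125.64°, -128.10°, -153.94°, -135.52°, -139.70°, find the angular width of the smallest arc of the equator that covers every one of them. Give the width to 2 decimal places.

Sort the longitudes: -178.57°, -153.94°, -139.70°, -135.52°, -128.10°, -125.64°, +153.08°.
Eastward gaps between consecutive values (wrapping around): 24.63°, 14.24°, 4.18°, 7.42°, 2.46°, 278.72°, 28.35°.
Largest gap = 278.72° ⇒ minimal covering band is its complement: 360° − 278.72° = 81.28°.
Band runs from +153.08° eastward to -125.64°, crossing the antimeridian.

81.28°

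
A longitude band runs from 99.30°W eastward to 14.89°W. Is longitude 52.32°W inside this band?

Band width going east from -99.30° to -14.89°: ((-14.89 − -99.30) mod 360) = 84.41°.
Offset of -52.32° east of the west edge: ((-52.32 − -99.30) mod 360) = 46.98°.
46.98° ≤ 84.41° ⇒ inside.

Yes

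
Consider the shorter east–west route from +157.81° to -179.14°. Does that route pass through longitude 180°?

Naïve |-179.14 − 157.81| = 336.95° > 180°, so the shorter arc goes the other way round — across 180°.
Signed shortest Δλ = ((-179.14 − 157.81 + 180) mod 360) − 180 = 23.05°.
Going east by 23.05° from +157.81° passes through 180° before reaching -179.14°.

Yes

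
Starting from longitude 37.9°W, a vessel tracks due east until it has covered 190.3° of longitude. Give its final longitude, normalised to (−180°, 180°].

Start at -37.9°; shift +190.3° → +152.4°.
+152.4° already lies in (−180°, 180°].

152.4°E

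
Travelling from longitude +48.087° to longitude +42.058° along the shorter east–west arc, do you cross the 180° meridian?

Signed shortest Δλ = ((42.058 − 48.087 + 180) mod 360) − 180 = -6.029°.
Going west by 6.029° from +48.087° reaches +42.058° without touching 180°.

No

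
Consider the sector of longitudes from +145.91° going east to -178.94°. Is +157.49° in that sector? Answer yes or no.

Yes

Band width going east from +145.91° to -178.94°: ((-178.94 − 145.91) mod 360) = 35.15°.
Offset of +157.49° east of the west edge: ((157.49 − 145.91) mod 360) = 11.58°.
11.58° ≤ 35.15° ⇒ inside.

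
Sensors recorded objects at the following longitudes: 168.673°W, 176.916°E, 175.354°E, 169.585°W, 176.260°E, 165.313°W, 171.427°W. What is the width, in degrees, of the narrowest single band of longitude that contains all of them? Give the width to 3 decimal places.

19.333°

Sort the longitudes: -171.427°, -169.585°, -168.673°, -165.313°, +175.354°, +176.260°, +176.916°.
Eastward gaps between consecutive values (wrapping around): 1.842°, 0.912°, 3.360°, 340.667°, 0.906°, 0.656°, 11.657°.
Largest gap = 340.667° ⇒ minimal covering band is its complement: 360° − 340.667° = 19.333°.
Band runs from +175.354° eastward to -165.313°, crossing the antimeridian.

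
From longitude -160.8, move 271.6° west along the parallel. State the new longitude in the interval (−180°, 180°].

-72.4°

Start at -160.8°; shift −271.6° → -432.4°.
-432.4° lies outside (−180°, 180°]; add 360° → -72.4°.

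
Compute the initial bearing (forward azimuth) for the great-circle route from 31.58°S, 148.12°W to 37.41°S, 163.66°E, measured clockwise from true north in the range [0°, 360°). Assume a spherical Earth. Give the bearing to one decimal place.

Δλ = 163.66 − -148.12 = 311.78°; wrapped into (−180°, 180°]: -48.22°.
θ = atan2( sin Δλ · cos φ₂ , cos φ₁ · sin φ₂ − sin φ₁ · cos φ₂ · cos Δλ )
  = atan2(-0.59232, -0.24040) = -112.090° → normalised to [0°, 360°): 247.910°.

247.9°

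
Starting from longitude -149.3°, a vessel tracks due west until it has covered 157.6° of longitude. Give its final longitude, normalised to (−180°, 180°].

Start at -149.3°; shift −157.6° → -306.9°.
-306.9° lies outside (−180°, 180°]; add 360° → +53.1°.

+53.1°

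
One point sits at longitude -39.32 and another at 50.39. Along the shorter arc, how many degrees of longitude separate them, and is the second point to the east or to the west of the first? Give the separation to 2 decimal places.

Raw difference: 50.39 − -39.32 = 89.71°.
Normalise into (−180°, 180°]: 89.71° stays 89.71°.
Positive ⇒ the second point lies to the east; separation 89.71°.

89.71° east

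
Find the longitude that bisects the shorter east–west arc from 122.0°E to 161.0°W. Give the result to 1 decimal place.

Signed shortest Δλ from +122.0° to -161.0° is +77.0°.
Midpoint longitude = +122.0° + (+77.0°)/2 = +122.0° + 38.5° = +160.5°.
(The naïve average (+122.0 + -161.0)/2 = -19.5° is on the wrong side of the globe.)

160.5°E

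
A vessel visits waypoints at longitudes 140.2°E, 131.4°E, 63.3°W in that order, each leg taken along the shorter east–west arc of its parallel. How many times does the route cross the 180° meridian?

1

Leg 1: +140.2° → +131.4°, shortest Δλ = -8.8° (west) — does not cross 180°.
Leg 2: +131.4° → -63.3°, shortest Δλ = 165.3° (east) — crosses 180°.
Total crossings: 1.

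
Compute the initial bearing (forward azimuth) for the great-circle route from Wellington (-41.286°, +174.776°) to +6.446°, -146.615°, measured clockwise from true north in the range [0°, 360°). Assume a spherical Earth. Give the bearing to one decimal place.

Δλ = -146.615 − 174.776 = -321.391°; wrapped into (−180°, 180°]: 38.609°.
θ = atan2( sin Δλ · cos φ₂ , cos φ₁ · sin φ₂ − sin φ₁ · cos φ₂ · cos Δλ )
  = atan2(0.62006, 0.59670) = 46.100° → normalised to [0°, 360°): 46.100°.

46.1°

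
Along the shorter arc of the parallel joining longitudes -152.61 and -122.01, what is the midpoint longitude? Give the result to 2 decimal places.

Signed shortest Δλ from -152.61° to -122.01° is +30.60°.
Midpoint longitude = -152.61° + (+30.60°)/2 = -152.61° + 15.30° = -137.31°.

-137.31°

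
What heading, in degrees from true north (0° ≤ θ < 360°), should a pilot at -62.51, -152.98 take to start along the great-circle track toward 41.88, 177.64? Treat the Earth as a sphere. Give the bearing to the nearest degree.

338°

Δλ = 177.64 − -152.98 = 330.62°; wrapped into (−180°, 180°]: -29.38°.
θ = atan2( sin Δλ · cos φ₂ , cos φ₁ · sin φ₂ − sin φ₁ · cos φ₂ · cos Δλ )
  = atan2(-0.36527, 0.88368) = -22.458° → normalised to [0°, 360°): 337.542°.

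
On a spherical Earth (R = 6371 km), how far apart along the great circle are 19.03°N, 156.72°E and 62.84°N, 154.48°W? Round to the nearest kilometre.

6110 km

Δλ = -154.48 − 156.72 = -311.20°; wrapped into (−180°, 180°]: 48.80°.
Δφ = 62.84 − 19.03 = 43.81°.
a = sin²(Δφ/2) + cos φ₁ · cos φ₂ · sin²(Δλ/2) = 0.212823.
c = 2·atan2(√a, √(1−a)) = 0.95898 rad → d = 6371·c ≈ 6109.67 km.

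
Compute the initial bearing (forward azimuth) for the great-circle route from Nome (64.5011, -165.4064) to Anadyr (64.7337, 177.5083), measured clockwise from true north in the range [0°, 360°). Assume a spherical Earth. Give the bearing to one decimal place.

Δλ = 177.5083 − -165.4064 = 342.9147°; wrapped into (−180°, 180°]: -17.0853°.
θ = atan2( sin Δλ · cos φ₂ , cos φ₁ · sin φ₂ − sin φ₁ · cos φ₂ · cos Δλ )
  = atan2(-0.12540, 0.02106) = -80.466° → normalised to [0°, 360°): 279.534°.

279.5°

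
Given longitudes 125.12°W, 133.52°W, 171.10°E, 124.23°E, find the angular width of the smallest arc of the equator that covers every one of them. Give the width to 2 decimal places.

Sort the longitudes: -133.52°, -125.12°, +124.23°, +171.10°.
Eastward gaps between consecutive values (wrapping around): 8.40°, 249.35°, 46.87°, 55.38°.
Largest gap = 249.35° ⇒ minimal covering band is its complement: 360° − 249.35° = 110.65°.
Band runs from +124.23° eastward to -125.12°, crossing the antimeridian.

110.65°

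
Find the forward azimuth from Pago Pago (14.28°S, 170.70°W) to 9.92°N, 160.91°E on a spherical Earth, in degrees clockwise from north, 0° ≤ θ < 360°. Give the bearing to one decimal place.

309.1°

Δλ = 160.91 − -170.70 = 331.61°; wrapped into (−180°, 180°]: -28.39°.
θ = atan2( sin Δλ · cos φ₂ , cos φ₁ · sin φ₂ − sin φ₁ · cos φ₂ · cos Δλ )
  = atan2(-0.46836, 0.38070) = -50.895° → normalised to [0°, 360°): 309.105°.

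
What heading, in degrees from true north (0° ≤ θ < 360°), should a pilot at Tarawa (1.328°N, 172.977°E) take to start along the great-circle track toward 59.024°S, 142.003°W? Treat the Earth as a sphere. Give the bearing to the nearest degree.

Δλ = -142.003 − 172.977 = -314.980°; wrapped into (−180°, 180°]: 45.020°.
θ = atan2( sin Δλ · cos φ₂ , cos φ₁ · sin φ₂ − sin φ₁ · cos φ₂ · cos Δλ )
  = atan2(0.36406, -0.86558) = 157.189° → normalised to [0°, 360°): 157.189°.

157°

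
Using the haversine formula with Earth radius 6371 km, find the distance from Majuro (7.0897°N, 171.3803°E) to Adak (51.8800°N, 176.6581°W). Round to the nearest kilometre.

Δλ = -176.6581 − 171.3803 = -348.0384°; wrapped into (−180°, 180°]: 11.9616°.
Δφ = 51.8800 − 7.0897 = 44.7903°.
a = sin²(Δφ/2) + cos φ₁ · cos φ₂ · sin²(Δλ/2) = 0.151806.
c = 2·atan2(√a, √(1−a)) = 0.80044 rad → d = 6371·c ≈ 5099.62 km.

5100 km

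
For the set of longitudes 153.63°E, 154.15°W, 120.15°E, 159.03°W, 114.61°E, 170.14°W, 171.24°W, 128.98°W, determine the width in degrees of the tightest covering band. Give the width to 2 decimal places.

Sort the longitudes: -171.24°, -170.14°, -159.03°, -154.15°, -128.98°, +114.61°, +120.15°, +153.63°.
Eastward gaps between consecutive values (wrapping around): 1.10°, 11.11°, 4.88°, 25.17°, 243.59°, 5.54°, 33.48°, 35.13°.
Largest gap = 243.59° ⇒ minimal covering band is its complement: 360° − 243.59° = 116.41°.
Band runs from +114.61° eastward to -128.98°, crossing the antimeridian.

116.41°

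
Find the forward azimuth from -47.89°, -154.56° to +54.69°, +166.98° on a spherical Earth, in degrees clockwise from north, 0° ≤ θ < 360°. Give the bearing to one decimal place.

337.8°

Δλ = 166.98 − -154.56 = 321.54°; wrapped into (−180°, 180°]: -38.46°.
θ = atan2( sin Δλ · cos φ₂ , cos φ₁ · sin φ₂ − sin φ₁ · cos φ₂ · cos Δλ )
  = atan2(-0.35950, 0.88296) = -22.154° → normalised to [0°, 360°): 337.846°.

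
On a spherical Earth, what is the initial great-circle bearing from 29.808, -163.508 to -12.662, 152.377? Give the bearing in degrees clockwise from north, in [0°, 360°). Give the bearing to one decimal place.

231.6°

Δλ = 152.377 − -163.508 = 315.885°; wrapped into (−180°, 180°]: -44.115°.
θ = atan2( sin Δλ · cos φ₂ , cos φ₁ · sin φ₂ − sin φ₁ · cos φ₂ · cos Δλ )
  = atan2(-0.67917, -0.53841) = -128.405° → normalised to [0°, 360°): 231.595°.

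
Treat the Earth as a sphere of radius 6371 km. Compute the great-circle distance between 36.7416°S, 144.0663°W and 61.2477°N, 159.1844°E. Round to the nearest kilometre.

Δλ = 159.1844 − -144.0663 = 303.2507°; wrapped into (−180°, 180°]: -56.7493°.
Δφ = 61.2477 − -36.7416 = 97.9893°.
a = sin²(Δφ/2) + cos φ₁ · cos φ₂ · sin²(Δλ/2) = 0.656551.
c = 2·atan2(√a, √(1−a)) = 1.88925 rad → d = 6371·c ≈ 12036.43 km.

12036 km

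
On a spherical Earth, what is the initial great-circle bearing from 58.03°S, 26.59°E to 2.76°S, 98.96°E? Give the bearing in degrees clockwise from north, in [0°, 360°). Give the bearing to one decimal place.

Δλ = 98.96 − 26.59 = 72.37°.
θ = atan2( sin Δλ · cos φ₂ , cos φ₁ · sin φ₂ − sin φ₁ · cos φ₂ · cos Δλ )
  = atan2(0.95193, 0.23114) = 76.352° → normalised to [0°, 360°): 76.352°.

76.4°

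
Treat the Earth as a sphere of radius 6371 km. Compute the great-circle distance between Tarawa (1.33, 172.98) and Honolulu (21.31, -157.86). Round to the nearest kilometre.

Δλ = -157.86 − 172.98 = -330.84°; wrapped into (−180°, 180°]: 29.16°.
Δφ = 21.31 − 1.33 = 19.98°.
a = sin²(Δφ/2) + cos φ₁ · cos φ₂ · sin²(Δλ/2) = 0.089114.
c = 2·atan2(√a, √(1−a)) = 0.60628 rad → d = 6371·c ≈ 3862.63 km.

3863 km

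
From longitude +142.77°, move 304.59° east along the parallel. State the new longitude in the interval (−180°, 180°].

+87.36°

Start at +142.77°; shift +304.59° → +447.36°.
+447.36° lies outside (−180°, 180°]; subtract 360° → +87.36°.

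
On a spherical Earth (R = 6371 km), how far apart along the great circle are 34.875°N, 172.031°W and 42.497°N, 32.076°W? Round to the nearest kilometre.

Δλ = -32.076 − -172.031 = 139.955°.
Δφ = 42.497 − 34.875 = 7.622°.
a = sin²(Δφ/2) + cos φ₁ · cos φ₂ · sin²(Δλ/2) = 0.538398.
c = 2·atan2(√a, √(1−a)) = 1.64767 rad → d = 6371·c ≈ 10497.30 km.

10497 km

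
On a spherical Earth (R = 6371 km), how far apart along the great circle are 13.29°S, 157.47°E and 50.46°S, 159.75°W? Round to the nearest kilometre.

Δλ = -159.75 − 157.47 = -317.22°; wrapped into (−180°, 180°]: 42.78°.
Δφ = -50.46 − -13.29 = -37.17°.
a = sin²(Δφ/2) + cos φ₁ · cos φ₂ · sin²(Δλ/2) = 0.183990.
c = 2·atan2(√a, √(1−a)) = 0.88664 rad → d = 6371·c ≈ 5648.77 km.

5649 km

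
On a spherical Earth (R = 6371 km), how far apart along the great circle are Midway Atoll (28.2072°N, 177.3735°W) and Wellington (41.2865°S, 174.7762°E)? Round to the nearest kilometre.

Δλ = 174.7762 − -177.3735 = 352.1497°; wrapped into (−180°, 180°]: -7.8503°.
Δφ = -41.2865 − 28.2072 = -69.4937°.
a = sin²(Δφ/2) + cos φ₁ · cos φ₂ · sin²(Δλ/2) = 0.327948.
c = 2·atan2(√a, √(1−a)) = 1.21951 rad → d = 6371·c ≈ 7769.51 km.

7770 km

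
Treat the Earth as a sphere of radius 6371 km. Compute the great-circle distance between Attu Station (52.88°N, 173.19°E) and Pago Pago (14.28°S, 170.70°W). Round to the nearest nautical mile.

4118 nmi

Δλ = -170.70 − 173.19 = -343.89°; wrapped into (−180°, 180°]: 16.11°.
Δφ = -14.28 − 52.88 = -67.16°.
a = sin²(Δφ/2) + cos φ₁ · cos φ₂ · sin²(Δλ/2) = 0.317404.
c = 2·atan2(√a, √(1−a)) = 1.19696 rad → d = 6371·c ≈ 7625.81 km ≈ 4117.61 nmi.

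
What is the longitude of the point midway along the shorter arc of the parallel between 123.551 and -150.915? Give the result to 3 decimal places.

+166.318°

Signed shortest Δλ from +123.551° to -150.915° is +85.534°.
Midpoint longitude = +123.551° + (+85.534°)/2 = +123.551° + 42.767° = +166.318°.
(The naïve average (+123.551 + -150.915)/2 = -13.682° is on the wrong side of the globe.)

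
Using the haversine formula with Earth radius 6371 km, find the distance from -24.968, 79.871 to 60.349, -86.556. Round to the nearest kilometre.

Δλ = -86.556 − 79.871 = -166.427°.
Δφ = 60.349 − -24.968 = 85.317°.
a = sin²(Δφ/2) + cos φ₁ · cos φ₂ · sin²(Δλ/2) = 0.901397.
c = 2·atan2(√a, √(1−a)) = 2.50276 rad → d = 6371·c ≈ 15945.11 km.

15945 km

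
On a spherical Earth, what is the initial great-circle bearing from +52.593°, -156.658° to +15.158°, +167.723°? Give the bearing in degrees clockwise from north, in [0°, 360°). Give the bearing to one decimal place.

Δλ = 167.723 − -156.658 = 324.381°; wrapped into (−180°, 180°]: -35.619°.
θ = atan2( sin Δλ · cos φ₂ , cos φ₁ · sin φ₂ − sin φ₁ · cos φ₂ · cos Δλ )
  = atan2(-0.56213, -0.46442) = -129.563° → normalised to [0°, 360°): 230.437°.

230.4°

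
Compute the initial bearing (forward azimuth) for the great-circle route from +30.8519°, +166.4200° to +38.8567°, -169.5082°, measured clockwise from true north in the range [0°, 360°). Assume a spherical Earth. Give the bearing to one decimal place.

61.3°

Δλ = -169.5082 − 166.4200 = -335.9282°; wrapped into (−180°, 180°]: 24.0718°.
θ = atan2( sin Δλ · cos φ₂ , cos φ₁ · sin φ₂ − sin φ₁ · cos φ₂ · cos Δλ )
  = atan2(0.31762, 0.17398) = 61.287° → normalised to [0°, 360°): 61.287°.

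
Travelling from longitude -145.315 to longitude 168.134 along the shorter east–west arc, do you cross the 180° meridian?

Yes

Naïve |168.134 − -145.315| = 313.449° > 180°, so the shorter arc goes the other way round — across 180°.
Signed shortest Δλ = ((168.134 − -145.315 + 180) mod 360) − 180 = -46.551°.
Going west by 46.551° from -145.315° passes through 180° before reaching +168.134°.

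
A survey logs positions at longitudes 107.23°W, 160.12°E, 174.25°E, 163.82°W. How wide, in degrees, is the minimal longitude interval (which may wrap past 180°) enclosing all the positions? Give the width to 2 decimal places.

Sort the longitudes: -163.82°, -107.23°, +160.12°, +174.25°.
Eastward gaps between consecutive values (wrapping around): 56.59°, 267.35°, 14.13°, 21.93°.
Largest gap = 267.35° ⇒ minimal covering band is its complement: 360° − 267.35° = 92.65°.
Band runs from +160.12° eastward to -107.23°, crossing the antimeridian.

92.65°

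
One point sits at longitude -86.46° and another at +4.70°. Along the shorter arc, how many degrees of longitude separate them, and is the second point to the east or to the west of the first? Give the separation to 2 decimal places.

91.16° east

Raw difference: 4.70 − -86.46 = 91.16°.
Normalise into (−180°, 180°]: 91.16° stays 91.16°.
Positive ⇒ the second point lies to the east; separation 91.16°.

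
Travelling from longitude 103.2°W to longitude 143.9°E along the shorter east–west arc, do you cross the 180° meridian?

Yes

Naïve |143.9 − -103.2| = 247.1° > 180°, so the shorter arc goes the other way round — across 180°.
Signed shortest Δλ = ((143.9 − -103.2 + 180) mod 360) − 180 = -112.9°.
Going west by 112.9° from -103.2° passes through 180° before reaching +143.9°.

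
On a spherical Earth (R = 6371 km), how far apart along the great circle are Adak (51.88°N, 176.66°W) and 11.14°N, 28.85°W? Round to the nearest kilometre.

12358 km

Δλ = -28.85 − -176.66 = 147.81°.
Δφ = 11.14 − 51.88 = -40.74°.
a = sin²(Δφ/2) + cos φ₁ · cos φ₂ · sin²(Δλ/2) = 0.680289.
c = 2·atan2(√a, √(1−a)) = 1.93968 rad → d = 6371·c ≈ 12357.73 km.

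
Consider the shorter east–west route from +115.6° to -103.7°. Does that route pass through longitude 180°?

Naïve |-103.7 − 115.6| = 219.3° > 180°, so the shorter arc goes the other way round — across 180°.
Signed shortest Δλ = ((-103.7 − 115.6 + 180) mod 360) − 180 = 140.7°.
Going east by 140.7° from +115.6° passes through 180° before reaching -103.7°.

Yes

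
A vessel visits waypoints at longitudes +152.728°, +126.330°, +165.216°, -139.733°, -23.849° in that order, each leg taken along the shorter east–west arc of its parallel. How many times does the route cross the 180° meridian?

Leg 1: +152.728° → +126.330°, shortest Δλ = -26.398° (west) — does not cross 180°.
Leg 2: +126.330° → +165.216°, shortest Δλ = 38.886° (east) — does not cross 180°.
Leg 3: +165.216° → -139.733°, shortest Δλ = 55.051° (east) — crosses 180°.
Leg 4: -139.733° → -23.849°, shortest Δλ = 115.884° (east) — does not cross 180°.
Total crossings: 1.

1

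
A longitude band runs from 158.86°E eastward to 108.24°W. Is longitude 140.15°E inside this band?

Band width going east from +158.86° to -108.24°: ((-108.24 − 158.86) mod 360) = 92.90°.
Offset of +140.15° east of the west edge: ((140.15 − 158.86) mod 360) = 341.29°.
341.29° > 92.90° ⇒ outside.

No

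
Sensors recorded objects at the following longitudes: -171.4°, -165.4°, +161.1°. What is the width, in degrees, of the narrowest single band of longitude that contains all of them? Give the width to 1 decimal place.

Sort the longitudes: -171.4°, -165.4°, +161.1°.
Eastward gaps between consecutive values (wrapping around): 6.0°, 326.5°, 27.5°.
Largest gap = 326.5° ⇒ minimal covering band is its complement: 360° − 326.5° = 33.5°.
Band runs from +161.1° eastward to -165.4°, crossing the antimeridian.

33.5°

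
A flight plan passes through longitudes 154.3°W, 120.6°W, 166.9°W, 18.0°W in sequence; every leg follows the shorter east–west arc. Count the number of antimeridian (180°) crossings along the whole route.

Leg 1: -154.3° → -120.6°, shortest Δλ = 33.7° (east) — does not cross 180°.
Leg 2: -120.6° → -166.9°, shortest Δλ = -46.3° (west) — does not cross 180°.
Leg 3: -166.9° → -18.0°, shortest Δλ = 148.9° (east) — does not cross 180°.
Total crossings: 0.

0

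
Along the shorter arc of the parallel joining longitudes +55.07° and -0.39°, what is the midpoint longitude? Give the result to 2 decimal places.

+27.34°

Signed shortest Δλ from +55.07° to -0.39° is -55.46°.
Midpoint longitude = +55.07° + (-55.46°)/2 = +55.07° − 27.73° = +27.34°.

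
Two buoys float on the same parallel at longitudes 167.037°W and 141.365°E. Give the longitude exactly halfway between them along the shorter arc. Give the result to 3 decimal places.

Signed shortest Δλ from -167.037° to +141.365° is -51.598°.
Midpoint longitude = -167.037° + (-51.598°)/2 = -167.037° − 25.799° = -192.836°.
Normalise into (−180°, 180°]: +167.164°.
(The naïve average (-167.037 + +141.365)/2 = -12.836° is on the wrong side of the globe.)

167.164°E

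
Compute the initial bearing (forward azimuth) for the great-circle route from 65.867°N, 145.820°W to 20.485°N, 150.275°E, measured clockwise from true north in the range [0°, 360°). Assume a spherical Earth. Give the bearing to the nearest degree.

255°

Δλ = 150.275 − -145.820 = 296.095°; wrapped into (−180°, 180°]: -63.905°.
θ = atan2( sin Δλ · cos φ₂ , cos φ₁ · sin φ₂ − sin φ₁ · cos φ₂ · cos Δλ )
  = atan2(-0.84128, -0.23295) = -105.477° → normalised to [0°, 360°): 254.523°.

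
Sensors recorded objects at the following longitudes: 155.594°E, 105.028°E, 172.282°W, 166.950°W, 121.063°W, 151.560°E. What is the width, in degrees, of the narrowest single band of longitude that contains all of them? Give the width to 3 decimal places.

Sort the longitudes: -172.282°, -166.950°, -121.063°, +105.028°, +151.560°, +155.594°.
Eastward gaps between consecutive values (wrapping around): 5.332°, 45.887°, 226.091°, 46.532°, 4.034°, 32.124°.
Largest gap = 226.091° ⇒ minimal covering band is its complement: 360° − 226.091° = 133.909°.
Band runs from +105.028° eastward to -121.063°, crossing the antimeridian.

133.909°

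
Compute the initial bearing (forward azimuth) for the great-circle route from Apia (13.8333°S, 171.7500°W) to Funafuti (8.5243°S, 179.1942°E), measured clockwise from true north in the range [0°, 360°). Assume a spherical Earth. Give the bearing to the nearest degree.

Δλ = 179.1942 − -171.7500 = 350.9442°; wrapped into (−180°, 180°]: -9.0558°.
θ = atan2( sin Δλ · cos φ₂ , cos φ₁ · sin φ₂ − sin φ₁ · cos φ₂ · cos Δλ )
  = atan2(-0.15566, 0.08958) = -60.080° → normalised to [0°, 360°): 299.920°.

300°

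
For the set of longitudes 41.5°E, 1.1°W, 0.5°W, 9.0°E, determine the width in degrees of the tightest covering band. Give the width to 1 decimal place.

42.6°

Sort the longitudes: -1.1°, -0.5°, +9.0°, +41.5°.
Eastward gaps between consecutive values (wrapping around): 0.6°, 9.5°, 32.5°, 317.4°.
Largest gap = 317.4° ⇒ minimal covering band is its complement: 360° − 317.4° = 42.6°.
Band runs from -1.1° eastward to +41.5°.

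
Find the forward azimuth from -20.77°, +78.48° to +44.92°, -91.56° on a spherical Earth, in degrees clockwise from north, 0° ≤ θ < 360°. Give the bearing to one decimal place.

Δλ = -91.56 − 78.48 = -170.04°.
θ = atan2( sin Δλ · cos φ₂ , cos φ₁ · sin φ₂ − sin φ₁ · cos φ₂ · cos Δλ )
  = atan2(-0.12247, 0.41291) = -16.521° → normalised to [0°, 360°): 343.479°.

343.5°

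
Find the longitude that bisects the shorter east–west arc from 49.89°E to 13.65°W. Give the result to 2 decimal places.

18.12°E

Signed shortest Δλ from +49.89° to -13.65° is -63.54°.
Midpoint longitude = +49.89° + (-63.54°)/2 = +49.89° − 31.77° = +18.12°.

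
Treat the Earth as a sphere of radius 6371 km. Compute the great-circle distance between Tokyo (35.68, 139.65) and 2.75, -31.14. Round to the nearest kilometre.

15636 km

Δλ = -31.14 − 139.65 = -170.79°.
Δφ = 2.75 − 35.68 = -32.93°.
a = sin²(Δφ/2) + cos φ₁ · cos φ₂ · sin²(Δλ/2) = 0.886454.
c = 2·atan2(√a, √(1−a)) = 2.45421 rad → d = 6371·c ≈ 15635.76 km.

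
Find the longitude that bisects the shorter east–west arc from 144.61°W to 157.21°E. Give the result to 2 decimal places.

173.70°W

Signed shortest Δλ from -144.61° to +157.21° is -58.18°.
Midpoint longitude = -144.61° + (-58.18°)/2 = -144.61° − 29.09° = -173.70°.
(The naïve average (-144.61 + +157.21)/2 = 6.3° is on the wrong side of the globe.)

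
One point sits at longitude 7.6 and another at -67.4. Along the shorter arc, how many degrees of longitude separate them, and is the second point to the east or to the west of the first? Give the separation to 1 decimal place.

75.0° west

Raw difference: -67.4 − 7.6 = -75.0°.
Normalise into (−180°, 180°]: -75.0° stays -75.0°.
Negative ⇒ the second point lies to the west; separation 75.0°.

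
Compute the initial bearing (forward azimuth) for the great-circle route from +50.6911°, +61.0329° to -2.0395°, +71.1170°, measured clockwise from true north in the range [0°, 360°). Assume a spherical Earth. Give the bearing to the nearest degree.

Δλ = 71.1170 − 61.0329 = 10.0841°.
θ = atan2( sin Δλ · cos φ₂ , cos φ₁ · sin φ₂ − sin φ₁ · cos φ₂ · cos Δλ )
  = atan2(0.17498, -0.78385) = 167.416° → normalised to [0°, 360°): 167.416°.

167°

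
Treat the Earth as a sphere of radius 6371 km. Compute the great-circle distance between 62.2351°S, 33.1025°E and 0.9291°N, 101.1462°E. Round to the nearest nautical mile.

Δλ = 101.1462 − 33.1025 = 68.0437°.
Δφ = 0.9291 − -62.2351 = 63.1642°.
a = sin²(Δφ/2) + cos φ₁ · cos φ₂ · sin²(Δλ/2) = 0.420096.
c = 2·atan2(√a, √(1−a)) = 1.41030 rad → d = 6371·c ≈ 8985.02 km ≈ 4851.52 nmi.

4852 nmi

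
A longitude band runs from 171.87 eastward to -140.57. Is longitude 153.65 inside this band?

Band width going east from +171.87° to -140.57°: ((-140.57 − 171.87) mod 360) = 47.56°.
Offset of +153.65° east of the west edge: ((153.65 − 171.87) mod 360) = 341.78°.
341.78° > 47.56° ⇒ outside.

No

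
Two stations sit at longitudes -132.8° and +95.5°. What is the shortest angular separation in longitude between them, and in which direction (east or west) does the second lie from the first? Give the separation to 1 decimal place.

131.7° west

Raw difference: 95.5 − -132.8 = 228.3°.
Normalise into (−180°, 180°]: 228.3° − 360° = -131.7°.
Negative ⇒ the second point lies to the west; separation 131.7°.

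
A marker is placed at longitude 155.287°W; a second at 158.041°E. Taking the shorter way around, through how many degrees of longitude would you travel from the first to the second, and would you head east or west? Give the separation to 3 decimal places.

Raw difference: 158.041 − -155.287 = 313.328°.
Normalise into (−180°, 180°]: 313.328° − 360° = -46.672°.
Negative ⇒ the second point lies to the west; separation 46.672°.

46.672° west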